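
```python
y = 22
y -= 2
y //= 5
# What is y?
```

Trace:
`y = 22` → y = 22
`y -= 2` → y = 20
`y //= 5` → y = 4
So y = 4

Answer: 4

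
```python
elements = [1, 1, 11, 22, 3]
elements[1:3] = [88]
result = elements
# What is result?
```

Trace:
`elements = [1, 1, 11, 22, 3]` → elements = [1, 1, 11, 22, 3]
`elements[1:3] = [88]` → elements = [1, 88, 22, 3]
`result = elements` → result = [1, 88, 22, 3]
So result = [1, 88, 22, 3]

Answer: [1, 88, 22, 3]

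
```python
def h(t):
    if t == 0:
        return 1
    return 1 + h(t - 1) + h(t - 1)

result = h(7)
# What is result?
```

h(t) = 1 + 2·h(t-1), h(0)=1. Closed form: (1+1)·2^7 - 1 = 255.

Answer: 255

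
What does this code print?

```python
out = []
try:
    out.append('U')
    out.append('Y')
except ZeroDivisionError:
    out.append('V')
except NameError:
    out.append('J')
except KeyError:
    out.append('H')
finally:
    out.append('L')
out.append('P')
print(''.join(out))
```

Execution trace: 'U' (try body) → 'Y' (try body, no exception) → 'L' (finally) → 'P' (after the try/except). Output: UYLP

Answer: UYLP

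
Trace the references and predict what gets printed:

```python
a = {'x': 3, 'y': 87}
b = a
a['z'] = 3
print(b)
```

Key concept: dict aliasing.
Step by step:
`a = {'x': 3, 'y': 87}` → a = {'x': 3, 'y': 87}
`b = a` → b = {'x': 3, 'y': 87} (same object as a)
`a['z'] = 3` → a = {'x': 3, 'y': 87, 'z': 3} (same object as b); b = {'x': 3, 'y': 87, 'z': 3} (same object as a)
`print(b)` → prints {'x': 3, 'y': 87, 'z': 3}

Answer: {'x': 3, 'y': 87, 'z': 3}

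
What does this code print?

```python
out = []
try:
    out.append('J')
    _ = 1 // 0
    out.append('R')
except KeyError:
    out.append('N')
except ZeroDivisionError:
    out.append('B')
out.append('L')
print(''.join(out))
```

Execution trace: 'J' (try body) → 'B' (except ZeroDivisionError) → 'L' (after the try/except). Output: JBL

Answer: JBL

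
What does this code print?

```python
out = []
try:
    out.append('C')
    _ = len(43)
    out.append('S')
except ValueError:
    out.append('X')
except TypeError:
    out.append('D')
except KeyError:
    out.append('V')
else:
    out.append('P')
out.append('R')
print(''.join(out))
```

Execution trace: 'C' (try body) → 'D' (except TypeError) → 'R' (after the try/except). Output: CDR

Answer: CDR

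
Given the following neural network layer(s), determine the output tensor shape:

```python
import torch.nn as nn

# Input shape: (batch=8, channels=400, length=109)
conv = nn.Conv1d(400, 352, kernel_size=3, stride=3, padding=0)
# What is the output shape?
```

Input: (8, 400, 109) -> Output: (8, 352, 36)

Answer: (8, 352, 36)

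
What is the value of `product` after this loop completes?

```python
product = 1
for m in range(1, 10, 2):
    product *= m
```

Product of 1, 3, 5, ... up to 9
`product` takes the values: 1 → 3 → 15 → 105 → 945

Answer: 945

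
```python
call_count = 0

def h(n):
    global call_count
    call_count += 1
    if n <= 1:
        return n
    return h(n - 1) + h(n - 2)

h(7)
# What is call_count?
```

Calls(n) = 1 + Calls(n-1) + Calls(n-2); Calls(0)=Calls(1)=1. For n=7 this gives 41.

Answer: 41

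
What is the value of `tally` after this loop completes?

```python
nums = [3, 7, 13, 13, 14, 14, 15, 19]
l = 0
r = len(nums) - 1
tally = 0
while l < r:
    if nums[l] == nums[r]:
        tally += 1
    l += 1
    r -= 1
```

Count matching pairs from ends
`tally` takes the values: 0

Answer: 0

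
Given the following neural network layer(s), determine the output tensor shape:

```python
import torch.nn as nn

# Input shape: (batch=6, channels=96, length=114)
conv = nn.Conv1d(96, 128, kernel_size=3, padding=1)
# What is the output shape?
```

Input: (6, 96, 114) -> Output: (6, 128, 114)

Answer: (6, 128, 114)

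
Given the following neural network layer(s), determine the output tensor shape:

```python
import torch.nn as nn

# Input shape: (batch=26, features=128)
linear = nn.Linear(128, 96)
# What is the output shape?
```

Input: (26, 128) -> Output: (26, 96)

Answer: (26, 96)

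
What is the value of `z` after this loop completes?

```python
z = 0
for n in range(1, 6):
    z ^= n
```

XOR of 1 to 5
`z` takes the values: 0 → 1 → 3 → 0 → 4 → 1

Answer: 1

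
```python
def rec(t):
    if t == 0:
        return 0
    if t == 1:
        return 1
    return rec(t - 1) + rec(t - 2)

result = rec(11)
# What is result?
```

Build up from base cases: rec(0)=0, rec(1)=1, rec(2)=1, rec(3)=2, rec(4)=3, rec(5)=5, rec(6)=8, ..., rec(11)=89

Answer: 89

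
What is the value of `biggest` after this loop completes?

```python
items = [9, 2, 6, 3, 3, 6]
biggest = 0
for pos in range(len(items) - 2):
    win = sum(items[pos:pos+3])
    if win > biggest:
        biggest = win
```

Max sum of 3-element window in [9, 2, 6, 3, 3, 6]
`biggest` takes the values: 0 → 17

Answer: 17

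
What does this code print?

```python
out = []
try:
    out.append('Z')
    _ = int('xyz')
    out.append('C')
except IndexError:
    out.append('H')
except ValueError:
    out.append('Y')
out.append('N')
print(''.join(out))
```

Execution trace: 'Z' (try body) → 'Y' (except ValueError) → 'N' (after the try/except). Output: ZYN

Answer: ZYN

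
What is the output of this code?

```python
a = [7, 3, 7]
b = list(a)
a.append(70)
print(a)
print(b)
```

Key concept: list() constructor creates copy.
Step by step:
`a = [7, 3, 7]` → a = [7, 3, 7]
`b = list(a)` → b = [7, 3, 7]
`a.append(70)` → a = [7, 3, 7, 70]
`print(a)` → prints [7, 3, 7, 70]
`print(b)` → prints [7, 3, 7]

Answer:
[7, 3, 7, 70]
[7, 3, 7]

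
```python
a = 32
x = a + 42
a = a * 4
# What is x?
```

Trace:
`a = 32` → a = 32
`x = a + 42` → x = 74
`a = a * 4` → a = 128
So x = 74

Answer: 74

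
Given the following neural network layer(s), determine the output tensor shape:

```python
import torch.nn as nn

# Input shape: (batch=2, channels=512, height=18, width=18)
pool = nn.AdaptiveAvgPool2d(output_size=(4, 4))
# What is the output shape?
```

Input: (2, 512, 18, 18) -> Output: (2, 512, 4, 4)

Answer: (2, 512, 4, 4)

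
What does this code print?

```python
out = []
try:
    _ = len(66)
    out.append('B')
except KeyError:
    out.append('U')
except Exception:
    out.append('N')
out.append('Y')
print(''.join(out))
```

Execution trace: 'N' (except Exception) → 'Y' (after the try/except). Output: NY

Answer: NY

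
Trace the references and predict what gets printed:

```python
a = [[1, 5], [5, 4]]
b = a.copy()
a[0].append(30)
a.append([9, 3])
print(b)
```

Key concept: shallow copy with nested lists.
Step by step:
`a = [[1, 5], [5, 4]]` → a = [[1, 5], [5, 4]]
`b = a.copy()` → b = [[1, 5], [5, 4]]
`a[0].append(30)` → a = [[1, 5, 30], [5, 4]]; b = [[1, 5, 30], [5, 4]]
`a.append([9, 3])` → a = [[1, 5, 30], [5, 4], [9, 3]]
`print(b)` → prints [[1, 5, 30], [5, 4]]

Answer: [[1, 5, 30], [5, 4]]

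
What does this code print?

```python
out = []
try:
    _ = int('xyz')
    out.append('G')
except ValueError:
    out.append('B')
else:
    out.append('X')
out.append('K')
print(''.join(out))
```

Execution trace: 'B' (except ValueError) → 'K' (after the try/except). Output: BK

Answer: BK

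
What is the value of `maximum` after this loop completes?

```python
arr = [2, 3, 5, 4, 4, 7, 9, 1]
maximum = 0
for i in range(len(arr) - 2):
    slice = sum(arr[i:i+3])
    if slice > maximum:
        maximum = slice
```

Max sum of 3-element window in [2, 3, 5, 4, 4, 7, 9, 1]
`maximum` takes the values: 0 → 10 → 12 → 13 → 15 → 20

Answer: 20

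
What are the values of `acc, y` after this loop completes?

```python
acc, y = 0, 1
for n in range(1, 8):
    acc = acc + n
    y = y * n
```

Sum and factorial of 1 to 7
`acc, y` takes the values: (0, 1) → (1, 1) → (3, 1) → (3, 2) → (6, 2) → (6, 6) → (10, 6) → (10, 24) → (15, 24) → (15, 120) → (21, 120) → (21, 720) → (28, 720) → (28, 5040)

Answer: 28, 5040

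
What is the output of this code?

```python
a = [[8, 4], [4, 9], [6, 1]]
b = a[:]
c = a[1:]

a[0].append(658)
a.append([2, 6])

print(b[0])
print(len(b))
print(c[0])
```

Key concept: slice with nested mutation.
Step by step:
`a = [[8, 4], [4, 9], [6, 1]]` → a = [[8, 4], [4, 9], [6, 1]]
`b = a[:]` → b = [[8, 4], [4, 9], [6, 1]]
`c = a[1:]` → c = [[4, 9], [6, 1]]
`a[0].append(658)` → a = [[8, 4, 658], [4, 9], [6, 1]]; b = [[8, 4, 658], [4, 9], [6, 1]]
`a.append([2, 6])` → a = [[8, 4, 658], [4, 9], [6, 1], [2, 6]]
`print(b[0])` → prints [8, 4, 658]
`print(len(b))` → prints 3
`print(c[0])` → prints [4, 9]

Answer:
[8, 4, 658]
3
[4, 9]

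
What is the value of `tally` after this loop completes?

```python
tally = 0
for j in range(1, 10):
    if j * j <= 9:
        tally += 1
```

Count numbers where j² ≤ 9
`tally` takes the values: 0 → 1 → 2 → 3

Answer: 3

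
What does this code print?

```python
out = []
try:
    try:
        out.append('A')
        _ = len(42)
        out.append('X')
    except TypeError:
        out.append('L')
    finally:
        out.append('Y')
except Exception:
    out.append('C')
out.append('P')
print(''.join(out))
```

Execution trace: 'A' (inner try body) → 'L' (inner except TypeError) → 'Y' (inner finally) → 'P' (after the try/except). Output: ALYP

Answer: ALYP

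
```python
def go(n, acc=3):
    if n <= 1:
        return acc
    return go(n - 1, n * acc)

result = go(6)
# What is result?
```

Accumulator trace (n, acc): (6, 3) -> (5, 18) -> (4, 90) -> (3, 360) -> (2, 1080) -> (1, 2160) -> return 2160

Answer: 2160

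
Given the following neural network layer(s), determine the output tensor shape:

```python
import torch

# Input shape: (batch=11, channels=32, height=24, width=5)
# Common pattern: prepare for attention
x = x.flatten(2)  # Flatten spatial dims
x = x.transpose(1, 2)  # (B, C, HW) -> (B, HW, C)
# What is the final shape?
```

Input: (11, 32, 24, 5) -> after flatten(2): (11, 32, 120) -> Output: (11, 120, 32)

Answer: (11, 120, 32)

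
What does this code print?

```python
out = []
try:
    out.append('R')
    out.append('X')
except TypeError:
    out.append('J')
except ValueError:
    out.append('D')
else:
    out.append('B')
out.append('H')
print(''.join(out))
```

Execution trace: 'R' (try body) → 'X' (try body, no exception) → 'B' (else) → 'H' (after the try/except). Output: RXBH

Answer: RXBH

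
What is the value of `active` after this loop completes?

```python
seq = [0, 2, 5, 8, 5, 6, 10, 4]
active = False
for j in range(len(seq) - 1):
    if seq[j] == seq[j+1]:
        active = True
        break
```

Check consecutive duplicates in [0, 2, 5, 8, 5, 6, 10, 4]
`active` takes the values: False

Answer: False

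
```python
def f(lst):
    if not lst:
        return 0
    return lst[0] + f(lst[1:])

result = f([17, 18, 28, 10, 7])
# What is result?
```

17 + 18 + 28 + 10 + 7 + 0 = 80

Answer: 80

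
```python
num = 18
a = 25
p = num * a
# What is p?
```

Trace:
`num = 18` → num = 18
`a = 25` → a = 25
`p = num * a` → p = 450
So p = 450

Answer: 450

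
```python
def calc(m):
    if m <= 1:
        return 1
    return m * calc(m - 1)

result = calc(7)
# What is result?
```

calc(7) = 7 * 6 * 5 * 4 * 3 * 2 * 1 = 5040

Answer: 5040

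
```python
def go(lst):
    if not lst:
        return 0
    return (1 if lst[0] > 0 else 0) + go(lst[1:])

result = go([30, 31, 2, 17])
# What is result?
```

Count of positive elements in [30, 31, 2, 17] = 4

Answer: 4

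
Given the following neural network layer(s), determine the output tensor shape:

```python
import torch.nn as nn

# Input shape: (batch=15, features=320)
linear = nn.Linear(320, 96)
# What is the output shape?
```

Input: (15, 320) -> Output: (15, 96)

Answer: (15, 96)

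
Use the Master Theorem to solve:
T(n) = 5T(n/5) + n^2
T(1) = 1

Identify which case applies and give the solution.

a=5, b=5, f(n)=n^2. log_5(5) = 1. Since c=2 > 1 and the regularity condition holds (5(n/5)^2 = (5/5^2)n^2 with 5/5^2 < 1), Case 3 applies: T(n) = Θ(f(n)) = O(n^2).

Answer: O(n^2) - Case 3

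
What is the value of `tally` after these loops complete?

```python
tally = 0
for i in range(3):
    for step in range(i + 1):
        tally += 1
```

Triangle: 1 + 2 + ... + 3
`tally` takes the values: 0 → 1 → 2 → 3 → 4 → 5 → 6

Answer: 6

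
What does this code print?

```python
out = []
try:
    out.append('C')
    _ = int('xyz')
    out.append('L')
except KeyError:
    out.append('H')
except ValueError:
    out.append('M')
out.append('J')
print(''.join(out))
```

Execution trace: 'C' (try body) → 'M' (except ValueError) → 'J' (after the try/except). Output: CMJ

Answer: CMJ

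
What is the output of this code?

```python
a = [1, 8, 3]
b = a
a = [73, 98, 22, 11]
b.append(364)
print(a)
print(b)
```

Key concept: rebinding vs mutation: a is rebound to a new list, b still points at the original.
Step by step:
`a = [1, 8, 3]` → a = [1, 8, 3]
`b = a` → b = [1, 8, 3] (same object as a)
`a = [73, 98, 22, 11]` → a = [73, 98, 22, 11]
`b.append(364)` → b = [1, 8, 3, 364]
`print(a)` → prints [73, 98, 22, 11]
`print(b)` → prints [1, 8, 3, 364]

Answer:
[73, 98, 22, 11]
[1, 8, 3, 364]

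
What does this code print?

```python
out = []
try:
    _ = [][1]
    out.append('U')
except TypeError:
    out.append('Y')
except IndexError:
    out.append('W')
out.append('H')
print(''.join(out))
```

Execution trace: 'W' (except IndexError) → 'H' (after the try/except). Output: WH

Answer: WH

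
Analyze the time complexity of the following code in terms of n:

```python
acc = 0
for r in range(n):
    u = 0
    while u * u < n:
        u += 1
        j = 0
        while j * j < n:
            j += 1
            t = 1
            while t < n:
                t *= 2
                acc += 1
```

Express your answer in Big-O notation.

Each loop level contributes: n × √n × √n × log n. Multiplying the contributions gives O(n^2 log n).

Answer: O(n^2 log n)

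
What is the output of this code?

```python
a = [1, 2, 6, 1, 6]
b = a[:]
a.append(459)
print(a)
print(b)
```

Key concept: slice [:] creates copy.
Step by step:
`a = [1, 2, 6, 1, 6]` → a = [1, 2, 6, 1, 6]
`b = a[:]` → b = [1, 2, 6, 1, 6]
`a.append(459)` → a = [1, 2, 6, 1, 6, 459]
`print(a)` → prints [1, 2, 6, 1, 6, 459]
`print(b)` → prints [1, 2, 6, 1, 6]

Answer:
[1, 2, 6, 1, 6, 459]
[1, 2, 6, 1, 6]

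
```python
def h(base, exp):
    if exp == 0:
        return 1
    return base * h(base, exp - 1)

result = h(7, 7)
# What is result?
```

h(7, 7) = 7 * 7 * 7 * 7 * 7 * 7 * 7 = 823543

Answer: 823543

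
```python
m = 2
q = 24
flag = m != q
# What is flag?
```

Trace:
`m = 2` → m = 2
`q = 24` → q = 24
`flag = m != q` → flag = True
So flag = True

Answer: True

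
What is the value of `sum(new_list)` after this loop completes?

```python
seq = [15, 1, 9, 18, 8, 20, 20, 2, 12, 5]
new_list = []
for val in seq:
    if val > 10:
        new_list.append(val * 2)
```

Sum of doubled values > 10
`new_list` takes the values: [] → [30] → [30, 36] → [30, 36, 40] → [30, 36, 40, 40] → [30, 36, 40, 40, 24]
So `sum(new_list)` = 170

Answer: 170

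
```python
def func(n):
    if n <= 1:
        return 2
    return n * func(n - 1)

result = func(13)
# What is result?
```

func(13) = 13 * 12 * 11 * 10 * 9 * 8 * 7 * 6 * 5 * 4 * 3 * 2 * 2 = 12454041600

Answer: 12454041600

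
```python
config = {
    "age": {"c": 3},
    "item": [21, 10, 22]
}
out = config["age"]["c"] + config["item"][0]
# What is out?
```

Trace:
`config = { ...` → config = {'age': {'c': 3}, 'item': [21, 10, 22]}
`out = config["age"]["c"] + config["item"][0]` → out = 24
So out = 24

Answer: 24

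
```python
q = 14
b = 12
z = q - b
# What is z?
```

Trace:
`q = 14` → q = 14
`b = 12` → b = 12
`z = q - b` → z = 2
So z = 2

Answer: 2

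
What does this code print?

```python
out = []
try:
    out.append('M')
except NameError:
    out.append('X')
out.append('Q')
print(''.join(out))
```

Execution trace: 'M' (try body, no exception) → 'Q' (after the try/except). Output: MQ

Answer: MQ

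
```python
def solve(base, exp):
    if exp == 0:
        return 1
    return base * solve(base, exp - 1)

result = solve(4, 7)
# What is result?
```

solve(4, 7) = 4 * 4 * 4 * 4 * 4 * 4 * 4 = 16384

Answer: 16384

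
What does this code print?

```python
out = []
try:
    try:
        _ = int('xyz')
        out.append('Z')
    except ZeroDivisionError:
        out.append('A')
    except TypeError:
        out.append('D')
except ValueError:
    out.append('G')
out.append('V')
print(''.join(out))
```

Execution trace: 'G' (outer except ValueError) → 'V' (after the try/except). Output: GV

Answer: GV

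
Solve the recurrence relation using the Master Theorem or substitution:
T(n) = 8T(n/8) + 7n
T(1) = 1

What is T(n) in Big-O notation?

By Master Theorem: a=8, b=8, f(n)=7n. Since log_8(8) = 1 and f(n) = Θ(n^1), Case 2 applies. T(n) = O(n log n).

Answer: O(n log n)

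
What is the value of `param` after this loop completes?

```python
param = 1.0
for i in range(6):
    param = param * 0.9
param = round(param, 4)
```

Exponential decay: 1.0 * 0.9^6
`param` takes the values: 1.0 → 0.9 → 0.81 → 0.729 → 0.6561 → 0.59049 → 0.531441 → 0.5314

Answer: 0.5314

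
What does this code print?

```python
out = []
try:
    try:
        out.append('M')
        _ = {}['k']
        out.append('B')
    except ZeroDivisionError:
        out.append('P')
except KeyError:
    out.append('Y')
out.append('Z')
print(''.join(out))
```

Execution trace: 'M' (try body) → 'Y' (outer except KeyError) → 'Z' (after the try/except). Output: MYZ

Answer: MYZ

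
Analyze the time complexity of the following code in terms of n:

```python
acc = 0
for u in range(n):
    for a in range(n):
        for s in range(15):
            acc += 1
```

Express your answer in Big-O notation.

Each loop level contributes: n × n × 1. Multiplying the contributions gives O(n^2).

Answer: O(n^2)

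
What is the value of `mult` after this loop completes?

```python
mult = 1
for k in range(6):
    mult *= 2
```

2^6 = 64
`mult` takes the values: 1 → 2 → 4 → 8 → 16 → 32 → 64

Answer: 64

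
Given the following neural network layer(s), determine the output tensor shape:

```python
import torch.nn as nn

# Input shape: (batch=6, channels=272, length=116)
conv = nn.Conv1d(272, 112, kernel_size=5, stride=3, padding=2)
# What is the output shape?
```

Input: (6, 272, 116) -> Output: (6, 112, 39)

Answer: (6, 112, 39)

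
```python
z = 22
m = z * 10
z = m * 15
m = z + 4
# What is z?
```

Trace:
`z = 22` → z = 22
`m = z * 10` → m = 220
`z = m * 15` → z = 3300
`m = z + 4` → m = 3304
So z = 3300

Answer: 3300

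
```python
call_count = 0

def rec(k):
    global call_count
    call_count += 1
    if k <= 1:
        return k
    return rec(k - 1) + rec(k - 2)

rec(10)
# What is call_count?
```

Calls(k) = 1 + Calls(k-1) + Calls(k-2); Calls(0)=Calls(1)=1. For k=10 this gives 177.

Answer: 177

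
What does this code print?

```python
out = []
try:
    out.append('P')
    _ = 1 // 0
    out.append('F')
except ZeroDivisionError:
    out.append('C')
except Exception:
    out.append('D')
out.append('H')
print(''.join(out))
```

Execution trace: 'P' (try body) → 'C' (except ZeroDivisionError) → 'H' (after the try/except). Output: PCH

Answer: PCH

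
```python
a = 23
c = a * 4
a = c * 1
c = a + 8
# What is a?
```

Trace:
`a = 23` → a = 23
`c = a * 4` → c = 92
`a = c * 1` → a = 92
`c = a + 8` → c = 100
So a = 92

Answer: 92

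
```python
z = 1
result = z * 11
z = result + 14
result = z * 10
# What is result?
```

Trace:
`z = 1` → z = 1
`result = z * 11` → result = 11
`z = result + 14` → z = 25
`result = z * 10` → result = 250
So result = 250

Answer: 250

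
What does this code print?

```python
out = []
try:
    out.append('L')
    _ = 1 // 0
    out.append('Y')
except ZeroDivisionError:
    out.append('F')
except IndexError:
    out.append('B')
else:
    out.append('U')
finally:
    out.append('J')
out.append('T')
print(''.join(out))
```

Execution trace: 'L' (try body) → 'F' (except ZeroDivisionError) → 'J' (finally) → 'T' (after the try/except). Output: LFJT

Answer: LFJT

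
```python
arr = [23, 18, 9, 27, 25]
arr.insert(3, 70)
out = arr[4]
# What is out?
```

Trace:
`arr = [23, 18, 9, 27, 25]` → arr = [23, 18, 9, 27, 25]
`arr.insert(3, 70)` → arr = [23, 18, 9, 70, 27, 25]
`out = arr[4]` → out = 27
So out = 27

Answer: 27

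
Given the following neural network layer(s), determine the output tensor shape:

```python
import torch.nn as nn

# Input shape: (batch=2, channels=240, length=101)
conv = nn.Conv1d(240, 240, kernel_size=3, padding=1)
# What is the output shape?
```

Input: (2, 240, 101) -> Output: (2, 240, 101)

Answer: (2, 240, 101)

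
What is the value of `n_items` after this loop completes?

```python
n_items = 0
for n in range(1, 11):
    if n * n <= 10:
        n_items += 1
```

Count numbers where n² ≤ 10
`n_items` takes the values: 0 → 1 → 2 → 3

Answer: 3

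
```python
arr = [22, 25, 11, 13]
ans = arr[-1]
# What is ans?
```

Trace:
`arr = [22, 25, 11, 13]` → arr = [22, 25, 11, 13]
`ans = arr[-1]` → ans = 13
So ans = 13

Answer: 13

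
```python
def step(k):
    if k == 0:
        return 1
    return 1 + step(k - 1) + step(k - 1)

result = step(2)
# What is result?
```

step(k) = 1 + 2·step(k-1), step(0)=1. Closed form: (1+1)·2^2 - 1 = 7.

Answer: 7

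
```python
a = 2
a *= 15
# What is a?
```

Trace:
`a = 2` → a = 2
`a *= 15` → a = 30
So a = 30

Answer: 30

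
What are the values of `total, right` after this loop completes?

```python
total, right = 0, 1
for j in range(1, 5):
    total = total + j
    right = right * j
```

Sum and factorial of 1 to 4
`total, right` takes the values: (0, 1) → (1, 1) → (3, 1) → (3, 2) → (6, 2) → (6, 6) → (10, 6) → (10, 24)

Answer: 10, 24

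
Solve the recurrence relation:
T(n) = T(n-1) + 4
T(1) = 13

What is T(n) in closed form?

Unrolling: T(n) = T(1) + 4·(n-1) = 13 + 4(n-1) = 4n + 9.

Answer: T(n) = 4n + 9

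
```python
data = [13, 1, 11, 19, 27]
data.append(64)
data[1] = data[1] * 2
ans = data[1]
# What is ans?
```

Trace:
`data = [13, 1, 11, 19, 27]` → data = [13, 1, 11, 19, 27]
`data.append(64)` → data = [13, 1, 11, 19, 27, 64]
`data[1] = data[1] * 2` → data = [13, 2, 11, 19, 27, 64]
`ans = data[1]` → ans = 2
So ans = 2

Answer: 2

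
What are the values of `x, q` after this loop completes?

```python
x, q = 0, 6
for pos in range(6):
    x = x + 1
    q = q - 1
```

x goes 0→6, q goes 6→0
`x, q` takes the values: (0, 6) → (1, 6) → (1, 5) → (2, 5) → (2, 4) → (3, 4) → (3, 3) → (4, 3) → (4, 2) → (5, 2) → (5, 1) → (6, 1) → (6, 0)

Answer: 6, 0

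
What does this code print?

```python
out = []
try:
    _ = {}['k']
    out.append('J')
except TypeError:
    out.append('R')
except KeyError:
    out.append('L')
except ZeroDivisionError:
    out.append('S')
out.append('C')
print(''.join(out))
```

Execution trace: 'L' (except KeyError) → 'C' (after the try/except). Output: LC

Answer: LC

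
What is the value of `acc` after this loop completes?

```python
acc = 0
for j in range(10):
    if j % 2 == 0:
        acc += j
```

Sum of even numbers 0 to 9
`acc` takes the values: 0 → 2 → 6 → 12 → 20

Answer: 20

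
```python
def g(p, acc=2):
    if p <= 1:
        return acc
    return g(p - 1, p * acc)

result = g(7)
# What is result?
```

Accumulator trace (n, acc): (7, 2) -> (6, 14) -> (5, 84) -> (4, 420) -> (3, 1680) -> (2, 5040) -> (1, 10080) -> return 10080

Answer: 10080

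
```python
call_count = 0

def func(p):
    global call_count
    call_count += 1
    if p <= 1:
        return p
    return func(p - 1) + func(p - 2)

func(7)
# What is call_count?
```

Calls(p) = 1 + Calls(p-1) + Calls(p-2); Calls(0)=Calls(1)=1. For p=7 this gives 41.

Answer: 41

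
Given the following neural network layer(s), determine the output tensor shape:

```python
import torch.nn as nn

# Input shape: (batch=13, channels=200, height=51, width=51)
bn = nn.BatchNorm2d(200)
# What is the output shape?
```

Input: (13, 200, 51, 51) -> Output: (13, 200, 51, 51)

Answer: (13, 200, 51, 51)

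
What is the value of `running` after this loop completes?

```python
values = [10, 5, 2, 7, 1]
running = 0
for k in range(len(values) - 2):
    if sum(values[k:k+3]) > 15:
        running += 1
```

Count windows with sum > 15
`running` takes the values: 0 → 1

Answer: 1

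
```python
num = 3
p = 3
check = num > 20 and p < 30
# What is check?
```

Trace:
`num = 3` → num = 3
`p = 3` → p = 3
`check = num > 20 and p < 30` → check = False
So check = False

Answer: False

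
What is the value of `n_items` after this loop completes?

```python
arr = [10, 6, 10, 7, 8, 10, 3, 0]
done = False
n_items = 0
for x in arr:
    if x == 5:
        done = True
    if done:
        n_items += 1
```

Count elements after first 5 in [10, 6, 10, 7, 8, 10, 3, 0]
`n_items` takes the values: 0

Answer: 0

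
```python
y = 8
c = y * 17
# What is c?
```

Trace:
`y = 8` → y = 8
`c = y * 17` → c = 136
So c = 136

Answer: 136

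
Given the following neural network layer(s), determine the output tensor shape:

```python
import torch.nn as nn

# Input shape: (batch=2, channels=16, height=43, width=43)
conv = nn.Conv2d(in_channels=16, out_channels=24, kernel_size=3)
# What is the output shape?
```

Input: (2, 16, 43, 43) -> Output: (2, 24, 41, 41)

Answer: (2, 24, 41, 41)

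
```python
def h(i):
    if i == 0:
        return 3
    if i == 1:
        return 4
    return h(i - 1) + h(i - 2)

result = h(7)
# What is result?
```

Build up from base cases: h(0)=3, h(1)=4, h(2)=7, h(3)=11, h(4)=18, h(5)=29, h(6)=47, ..., h(7)=76

Answer: 76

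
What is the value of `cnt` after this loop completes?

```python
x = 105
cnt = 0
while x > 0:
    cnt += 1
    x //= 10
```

Count digits by repeated division by 10
`cnt` takes the values: 0 → 1 → 2 → 3

Answer: 3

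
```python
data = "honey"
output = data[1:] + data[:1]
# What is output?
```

Trace:
`data = "honey"` → data = 'honey'
`output = data[1:] + data[:1]` → output = 'oneyh'
So output = 'oneyh'

Answer: 'oneyh'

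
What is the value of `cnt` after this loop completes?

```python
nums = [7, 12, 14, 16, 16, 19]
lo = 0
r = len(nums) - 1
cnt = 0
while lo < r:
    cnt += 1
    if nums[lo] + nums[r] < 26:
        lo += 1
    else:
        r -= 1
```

Steps to find pair summing to 26
`cnt` takes the values: 0 → 1 → 2 → 3 → 4 → 5

Answer: 5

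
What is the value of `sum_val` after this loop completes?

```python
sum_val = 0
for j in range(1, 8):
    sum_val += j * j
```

Sum of squares 1² to 7² = 140
`sum_val` takes the values: 0 → 1 → 5 → 14 → 30 → 55 → 91 → 140

Answer: 140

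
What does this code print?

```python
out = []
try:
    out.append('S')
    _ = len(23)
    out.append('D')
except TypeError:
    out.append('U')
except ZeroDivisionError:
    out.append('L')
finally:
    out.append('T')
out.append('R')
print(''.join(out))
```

Execution trace: 'S' (try body) → 'U' (except TypeError) → 'T' (finally) → 'R' (after the try/except). Output: SUTR

Answer: SUTR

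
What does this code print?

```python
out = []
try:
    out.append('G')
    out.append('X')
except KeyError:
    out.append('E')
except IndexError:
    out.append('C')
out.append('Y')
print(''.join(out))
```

Execution trace: 'G' (try body) → 'X' (try body, no exception) → 'Y' (after the try/except). Output: GXY

Answer: GXY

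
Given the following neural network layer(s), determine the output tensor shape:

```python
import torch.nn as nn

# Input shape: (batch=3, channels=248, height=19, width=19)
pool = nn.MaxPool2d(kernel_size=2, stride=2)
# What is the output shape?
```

Input: (3, 248, 19, 19) -> Output: (3, 248, 9, 9)

Answer: (3, 248, 9, 9)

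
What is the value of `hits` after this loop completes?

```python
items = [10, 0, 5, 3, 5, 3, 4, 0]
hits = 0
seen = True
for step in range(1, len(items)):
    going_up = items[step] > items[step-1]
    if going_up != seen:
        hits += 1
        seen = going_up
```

Count direction changes in [10, 0, 5, 3, 5, 3, 4, 0]
`hits` takes the values: 0 → 1 → 2 → 3 → 4 → 5 → 6 → 7

Answer: 7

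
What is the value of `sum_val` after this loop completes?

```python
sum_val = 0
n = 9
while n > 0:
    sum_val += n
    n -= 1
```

Sum 9 down to 1
`sum_val` takes the values: 0 → 9 → 17 → 24 → 30 → 35 → 39 → 42 → 44 → 45

Answer: 45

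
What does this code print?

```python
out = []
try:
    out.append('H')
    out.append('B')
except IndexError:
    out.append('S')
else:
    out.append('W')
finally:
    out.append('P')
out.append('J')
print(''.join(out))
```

Execution trace: 'H' (try body) → 'B' (try body, no exception) → 'W' (else) → 'P' (finally) → 'J' (after the try/except). Output: HBWPJ

Answer: HBWPJ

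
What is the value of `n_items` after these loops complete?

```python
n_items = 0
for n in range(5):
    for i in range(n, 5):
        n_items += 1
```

Upper triangle: 5 + 4 + ... + 1
`n_items` takes the values: 0 → 1 → 2 → 3 → 4 → 5 → 6 → 7 → 8 → 9 → 10 → 11 → 12 → 13 → 14 → 15

Answer: 15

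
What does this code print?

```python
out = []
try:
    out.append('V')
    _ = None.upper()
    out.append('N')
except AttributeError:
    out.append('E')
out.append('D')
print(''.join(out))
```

Execution trace: 'V' (try body) → 'E' (except AttributeError) → 'D' (after the try/except). Output: VED

Answer: VED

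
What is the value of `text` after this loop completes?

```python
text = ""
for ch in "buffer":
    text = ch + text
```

Reverse 'buffer'
`text` takes the values: "" → "b" → "ub" → "fub" → "ffub" → "effub" → "reffub"

Answer: "reffub"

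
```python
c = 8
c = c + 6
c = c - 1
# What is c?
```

Trace:
`c = 8` → c = 8
`c = c + 6` → c = 14
`c = c - 1` → c = 13
So c = 13

Answer: 13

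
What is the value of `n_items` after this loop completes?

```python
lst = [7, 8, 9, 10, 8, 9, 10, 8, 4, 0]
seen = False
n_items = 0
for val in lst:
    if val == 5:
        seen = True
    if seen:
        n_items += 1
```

Count elements after first 5 in [7, 8, 9, 10, 8, 9, 10, 8, 4, 0]
`n_items` takes the values: 0

Answer: 0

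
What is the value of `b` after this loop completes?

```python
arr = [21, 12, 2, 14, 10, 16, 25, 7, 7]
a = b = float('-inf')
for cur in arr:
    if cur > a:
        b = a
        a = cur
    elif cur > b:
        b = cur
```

Second largest (with repeats) in [21, 12, 2, 14, 10, 16, 25, 7, 7]
`b` takes the values: -inf → 12 → 14 → 16 → 21

Answer: 21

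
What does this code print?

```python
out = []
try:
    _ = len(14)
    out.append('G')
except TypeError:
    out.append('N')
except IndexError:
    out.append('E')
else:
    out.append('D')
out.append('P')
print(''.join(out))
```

Execution trace: 'N' (except TypeError) → 'P' (after the try/except). Output: NP

Answer: NP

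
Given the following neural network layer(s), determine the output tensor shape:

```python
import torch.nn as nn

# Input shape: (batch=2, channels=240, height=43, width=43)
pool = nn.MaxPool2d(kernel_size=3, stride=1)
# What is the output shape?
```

Input: (2, 240, 43, 43) -> Output: (2, 240, 41, 41)

Answer: (2, 240, 41, 41)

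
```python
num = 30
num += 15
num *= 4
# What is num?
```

Trace:
`num = 30` → num = 30
`num += 15` → num = 45
`num *= 4` → num = 180
So num = 180

Answer: 180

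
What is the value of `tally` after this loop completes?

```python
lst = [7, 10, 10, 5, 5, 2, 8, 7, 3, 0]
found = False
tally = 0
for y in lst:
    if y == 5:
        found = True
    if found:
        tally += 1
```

Count elements after first 5 in [7, 10, 10, 5, 5, 2, 8, 7, 3, 0]
`tally` takes the values: 0 → 1 → 2 → 3 → 4 → 5 → 6 → 7

Answer: 7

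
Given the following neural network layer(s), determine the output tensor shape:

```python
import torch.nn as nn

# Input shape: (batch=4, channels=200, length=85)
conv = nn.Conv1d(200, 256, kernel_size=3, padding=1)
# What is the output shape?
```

Input: (4, 200, 85) -> Output: (4, 256, 85)

Answer: (4, 256, 85)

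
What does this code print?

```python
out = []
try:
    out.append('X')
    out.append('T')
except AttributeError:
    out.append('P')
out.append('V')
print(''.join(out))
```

Execution trace: 'X' (try body) → 'T' (try body, no exception) → 'V' (after the try/except). Output: XTV

Answer: XTV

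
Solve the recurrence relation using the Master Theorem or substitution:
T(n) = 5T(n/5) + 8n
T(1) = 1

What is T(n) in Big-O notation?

By Master Theorem: a=5, b=5, f(n)=8n. Since log_5(5) = 1 and f(n) = Θ(n^1), Case 2 applies. T(n) = O(n log n).

Answer: O(n log n)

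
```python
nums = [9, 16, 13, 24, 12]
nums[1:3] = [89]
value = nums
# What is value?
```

Trace:
`nums = [9, 16, 13, 24, 12]` → nums = [9, 16, 13, 24, 12]
`nums[1:3] = [89]` → nums = [9, 89, 24, 12]
`value = nums` → value = [9, 89, 24, 12]
So value = [9, 89, 24, 12]

Answer: [9, 89, 24, 12]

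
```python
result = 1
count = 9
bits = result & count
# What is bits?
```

Trace:
`result = 1` → result = 1
`count = 9` → count = 9
`bits = result & count` → bits = 1
So bits = 1

Answer: 1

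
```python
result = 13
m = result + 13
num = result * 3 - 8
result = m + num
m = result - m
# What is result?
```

Trace:
`result = 13` → result = 13
`m = result + 13` → m = 26
`num = result * 3 - 8` → num = 31
`result = m + num` → result = 57
`m = result - m` → m = 31
So result = 57

Answer: 57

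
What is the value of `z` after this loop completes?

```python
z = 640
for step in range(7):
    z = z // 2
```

Halve 7 times: 640 // 2^7 = 5
`z` takes the values: 640 → 320 → 160 → 80 → 40 → 20 → 10 → 5

Answer: 5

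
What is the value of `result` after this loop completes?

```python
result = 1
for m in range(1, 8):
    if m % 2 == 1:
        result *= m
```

Product of odd numbers 1 to 7
`result` takes the values: 1 → 3 → 15 → 105

Answer: 105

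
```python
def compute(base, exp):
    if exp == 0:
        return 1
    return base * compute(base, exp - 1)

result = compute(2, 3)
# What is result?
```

compute(2, 3) = 2 * 2 * 2 = 8

Answer: 8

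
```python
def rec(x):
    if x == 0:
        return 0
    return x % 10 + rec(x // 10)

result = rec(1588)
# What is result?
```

Sum of digits of 1588: 8 + 8 + 5 + 1 = 22

Answer: 22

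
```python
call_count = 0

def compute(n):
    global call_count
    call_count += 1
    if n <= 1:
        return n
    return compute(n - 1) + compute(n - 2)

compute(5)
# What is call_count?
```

Calls(n) = 1 + Calls(n-1) + Calls(n-2); Calls(0)=Calls(1)=1. For n=5 this gives 15.

Answer: 15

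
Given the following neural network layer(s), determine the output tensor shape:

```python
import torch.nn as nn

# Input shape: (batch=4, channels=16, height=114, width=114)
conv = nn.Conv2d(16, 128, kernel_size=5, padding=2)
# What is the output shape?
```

Input: (4, 16, 114, 114) -> Output: (4, 128, 114, 114)

Answer: (4, 128, 114, 114)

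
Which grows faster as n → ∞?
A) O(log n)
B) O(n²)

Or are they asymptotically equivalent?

O(log n) vs O(n²): Higher order terms dominate.

Answer: B) O(n²) grows faster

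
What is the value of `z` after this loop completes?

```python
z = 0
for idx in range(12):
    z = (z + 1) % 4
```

Increment mod 4, 12 times = 0
`z` takes the values: 0 → 1 → 2 → 3 → 0 → 1 → 2 → 3 → 0 → 1 → 2 → 3 → 0

Answer: 0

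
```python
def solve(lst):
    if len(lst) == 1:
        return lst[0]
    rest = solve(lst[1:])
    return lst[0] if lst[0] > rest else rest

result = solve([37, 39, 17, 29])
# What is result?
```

Recursive max over [37, 39, 17, 29] = 39

Answer: 39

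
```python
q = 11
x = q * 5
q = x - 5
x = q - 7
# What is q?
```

Trace:
`q = 11` → q = 11
`x = q * 5` → x = 55
`q = x - 5` → q = 50
`x = q - 7` → x = 43
So q = 50

Answer: 50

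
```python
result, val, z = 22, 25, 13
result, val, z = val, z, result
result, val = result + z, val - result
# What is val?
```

Trace:
`result, val, z = 22, 25, 13` → result = 22; val = 25; z = 13
`result, val, z = val, z, result` → result = 25; val = 13; z = 22
`result, val = result + z, val - result` → result = 47; val = -12
So val = -12

Answer: -12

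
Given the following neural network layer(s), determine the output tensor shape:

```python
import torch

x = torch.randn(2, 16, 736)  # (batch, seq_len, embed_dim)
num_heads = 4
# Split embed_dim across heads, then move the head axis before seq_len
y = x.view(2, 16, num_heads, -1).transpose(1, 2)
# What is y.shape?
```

Input: (2, 16, 736) -> head_dim = 736 // 4 = 184; after view: (2, 16, 4, 184) -> after transpose(1, 2): (2, 4, 16, 184) -> Output: (2, 4, 16, 184)

Answer: (2, 4, 16, 184)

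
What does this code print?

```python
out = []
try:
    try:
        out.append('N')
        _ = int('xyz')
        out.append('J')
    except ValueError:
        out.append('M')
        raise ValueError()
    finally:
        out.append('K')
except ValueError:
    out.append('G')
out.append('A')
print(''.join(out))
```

Execution trace: 'N' (inner try body) → 'M' (inner except ValueError) → 'K' (inner finally) → 'G' (outer except ValueError) → 'A' (after the try/except). Output: NMKGA

Answer: NMKGA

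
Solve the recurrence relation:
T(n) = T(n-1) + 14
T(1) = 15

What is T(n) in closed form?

Unrolling: T(n) = T(1) + 14·(n-1) = 15 + 14(n-1) = 14n + 1.

Answer: T(n) = 14n + 1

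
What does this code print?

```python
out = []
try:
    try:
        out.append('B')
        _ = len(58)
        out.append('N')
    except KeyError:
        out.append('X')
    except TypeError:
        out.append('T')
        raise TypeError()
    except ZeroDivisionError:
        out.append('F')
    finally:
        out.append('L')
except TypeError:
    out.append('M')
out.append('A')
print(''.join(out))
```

Execution trace: 'B' (try body) → 'T' (except TypeError) → 'L' (finally) → 'M' (outer except TypeError) → 'A' (after the try/except). Output: BTLMA

Answer: BTLMA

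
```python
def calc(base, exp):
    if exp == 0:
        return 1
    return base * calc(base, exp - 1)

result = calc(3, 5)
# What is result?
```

calc(3, 5) = 3 * 3 * 3 * 3 * 3 = 243

Answer: 243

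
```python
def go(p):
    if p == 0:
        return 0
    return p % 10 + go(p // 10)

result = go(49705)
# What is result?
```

Sum of digits of 49705: 5 + 0 + 7 + 9 + 4 = 25

Answer: 25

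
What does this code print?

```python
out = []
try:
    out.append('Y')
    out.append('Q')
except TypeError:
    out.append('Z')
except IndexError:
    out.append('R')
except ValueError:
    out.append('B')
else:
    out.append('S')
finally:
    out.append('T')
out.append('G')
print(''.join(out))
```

Execution trace: 'Y' (try body) → 'Q' (try body, no exception) → 'S' (else) → 'T' (finally) → 'G' (after the try/except). Output: YQSTG

Answer: YQSTG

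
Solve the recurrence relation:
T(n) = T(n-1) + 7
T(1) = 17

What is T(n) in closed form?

Unrolling: T(n) = T(1) + 7·(n-1) = 17 + 7(n-1) = 7n + 10.

Answer: T(n) = 7n + 10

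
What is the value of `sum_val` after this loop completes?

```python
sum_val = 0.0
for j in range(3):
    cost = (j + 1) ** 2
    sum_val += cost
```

Sum of squared losses 1² + 2² + ... + 3²
`sum_val` takes the values: 0.0 → 1.0 → 5.0 → 14.0

Answer: 14.0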